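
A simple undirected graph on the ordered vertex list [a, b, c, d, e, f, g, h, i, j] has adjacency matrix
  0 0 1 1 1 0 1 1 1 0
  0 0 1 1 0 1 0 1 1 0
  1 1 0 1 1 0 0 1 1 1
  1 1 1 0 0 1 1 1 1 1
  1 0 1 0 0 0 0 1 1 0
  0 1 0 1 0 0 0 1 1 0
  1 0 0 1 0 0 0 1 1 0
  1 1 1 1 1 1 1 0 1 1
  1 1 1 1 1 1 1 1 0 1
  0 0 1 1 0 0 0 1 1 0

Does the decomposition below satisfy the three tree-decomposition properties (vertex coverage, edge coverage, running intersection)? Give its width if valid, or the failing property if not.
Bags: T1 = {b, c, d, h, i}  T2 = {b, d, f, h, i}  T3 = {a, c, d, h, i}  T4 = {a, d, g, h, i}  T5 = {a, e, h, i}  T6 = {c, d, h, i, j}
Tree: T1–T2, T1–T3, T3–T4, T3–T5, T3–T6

No — edge (c,e) lies in no bag.

A tree decomposition must satisfy three properties: every vertex lies in some bag; for every edge, both endpoints lie together in some bag; and for every vertex, the bags containing it form a connected subtree. Here edge (c,e) lies in no bag, so the decomposition is invalid.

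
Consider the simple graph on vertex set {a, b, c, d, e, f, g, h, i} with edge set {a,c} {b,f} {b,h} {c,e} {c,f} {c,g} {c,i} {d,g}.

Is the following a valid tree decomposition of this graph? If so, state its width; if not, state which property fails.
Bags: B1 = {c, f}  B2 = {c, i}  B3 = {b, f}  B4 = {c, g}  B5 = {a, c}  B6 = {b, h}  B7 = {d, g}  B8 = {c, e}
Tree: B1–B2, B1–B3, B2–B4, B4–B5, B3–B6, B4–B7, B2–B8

Vertex coverage: the bags together contain {a, b, c, d, e, f, g, h, i}, the full vertex set. Edge coverage: each edge of G has both endpoints in at least one bag. Running intersection: for every vertex, the bags containing it form a connected subtree. All three properties hold, so this is a valid tree decomposition of width max|bag| − 1 = 1, and hence tw(G) ≤ 1.

Yes; width 1.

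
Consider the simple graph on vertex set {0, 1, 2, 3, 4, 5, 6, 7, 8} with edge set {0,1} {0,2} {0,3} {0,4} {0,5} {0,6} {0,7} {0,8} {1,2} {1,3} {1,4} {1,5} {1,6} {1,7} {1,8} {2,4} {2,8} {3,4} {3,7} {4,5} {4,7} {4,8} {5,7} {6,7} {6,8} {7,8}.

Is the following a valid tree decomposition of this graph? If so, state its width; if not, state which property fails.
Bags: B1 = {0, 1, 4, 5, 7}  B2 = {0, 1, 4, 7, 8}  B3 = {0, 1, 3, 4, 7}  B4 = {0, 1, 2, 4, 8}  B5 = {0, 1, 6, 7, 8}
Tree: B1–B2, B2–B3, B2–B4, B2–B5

Vertex coverage: the bags together contain {0, 1, 2, 3, 4, 5, 6, 7, 8}, the full vertex set. Edge coverage: each edge of G has both endpoints in at least one bag. Running intersection: for every vertex, the bags containing it form a connected subtree. All three properties hold, so this is a valid tree decomposition of width max|bag| − 1 = 4, and hence tw(G) ≤ 4.

Yes; width 4.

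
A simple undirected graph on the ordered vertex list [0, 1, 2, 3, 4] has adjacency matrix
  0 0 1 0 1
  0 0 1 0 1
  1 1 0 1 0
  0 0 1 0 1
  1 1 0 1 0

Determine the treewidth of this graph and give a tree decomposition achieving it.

Treewidth 2.
Bags: B1 = {0, 2, 4}  B2 = {2, 3, 4}  B3 = {1, 2, 4}
Tree: B1–B2, B2–B3

Each bag holds 3 vertices, so the decomposition has width 2, which upper-bounds the treewidth. For the lower bound, G contains the cycle 2–0–4–3–2, so G is not a forest; only forests have treewidth ≤ 1, hence tw(G) ≥ 2. The upper and lower bounds meet at 2, so that is the treewidth.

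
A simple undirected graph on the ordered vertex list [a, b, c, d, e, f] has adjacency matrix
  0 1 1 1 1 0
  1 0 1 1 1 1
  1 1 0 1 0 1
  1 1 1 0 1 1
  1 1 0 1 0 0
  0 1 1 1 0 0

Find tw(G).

3

A width-3 tree decomposition is:
Bags: B1 = {a, b, c, d}  B2 = {b, c, d, f}  B3 = {a, b, d, e}
Tree: B1–B2, B1–B3
Each bag holds 4 vertices, so the decomposition has width 3, which upper-bounds the treewidth. Conversely, {b, c, d, f} is a clique of size 4, and the vertices of any clique must share a bag in every tree decomposition; so some bag has ≥ 4 vertices and tw(G) ≥ 3. Therefore the treewidth is 3.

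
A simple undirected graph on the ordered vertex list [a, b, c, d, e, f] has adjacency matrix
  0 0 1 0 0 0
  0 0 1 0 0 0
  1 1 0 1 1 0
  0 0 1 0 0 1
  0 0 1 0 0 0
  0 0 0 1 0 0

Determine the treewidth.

1

A width-1 tree decomposition is:
Bags: B1 = {c, d}  B2 = {b, c}  B3 = {a, c}  B4 = {d, f}  B5 = {c, e}
Tree: B1–B2, B1–B3, B1–B4, B1–B5
Every bag has size at most 2, so the width is 2 − 1 = 1 and tw(G) ≤ 1. G has an edge, so its treewidth is at least 1. Therefore the treewidth is 1.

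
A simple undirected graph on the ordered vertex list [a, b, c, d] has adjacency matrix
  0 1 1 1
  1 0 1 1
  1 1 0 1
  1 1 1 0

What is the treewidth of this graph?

3

A width-3 tree decomposition is:
Bags: B1 = {a, b, c, d}
Tree: (single bag)
With just one bag of size 4, the width is 4 − 1 = 3, so tw(G) ≤ 3. For the lower bound, the 4 vertices {a, b, c, d} are pairwise adjacent, and any tree decomposition puts a clique entirely inside one bag — forcing width ≥ 3. Combining the bounds, tw(G) = 3.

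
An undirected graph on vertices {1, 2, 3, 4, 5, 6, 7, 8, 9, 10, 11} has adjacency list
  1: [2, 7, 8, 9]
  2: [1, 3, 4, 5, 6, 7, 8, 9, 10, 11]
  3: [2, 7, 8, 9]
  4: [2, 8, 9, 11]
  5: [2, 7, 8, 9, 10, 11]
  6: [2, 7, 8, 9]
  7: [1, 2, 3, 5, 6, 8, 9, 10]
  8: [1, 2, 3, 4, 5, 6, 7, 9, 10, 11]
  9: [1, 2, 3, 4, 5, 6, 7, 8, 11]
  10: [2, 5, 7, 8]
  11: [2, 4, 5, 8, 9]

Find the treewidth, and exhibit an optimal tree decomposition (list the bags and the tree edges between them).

The largest bag has 5 vertices, giving width 4; this decomposition certifies tw(G) ≤ 4. On the other hand G contains the 5-clique {2, 4, 8, 9, 11}. A clique must lie in a single bag of any decomposition, so no decomposition can have width below 4. Hence tw(G) = 4 exactly.

Treewidth 4.
One optimal decomposition is:
Bags: B1 = {2, 5, 7, 8, 10}  B2 = {2, 5, 7, 8, 9}  B3 = {1, 2, 7, 8, 9}  B4 = {2, 5, 8, 9, 11}  B5 = {2, 3, 7, 8, 9}  B6 = {2, 4, 8, 9, 11}  B7 = {2, 6, 7, 8, 9}
Tree: B1–B2, B2–B3, B2–B4, B3–B5, B4–B6, B5–B7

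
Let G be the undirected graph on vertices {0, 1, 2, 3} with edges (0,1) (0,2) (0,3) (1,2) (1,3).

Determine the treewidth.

A width-2 tree decomposition is:
Bags: B1 = {0, 1, 3}  B2 = {0, 1, 2}
Tree: B1–B2
Every bag has size at most 3, so the width is 3 − 1 = 2 and tw(G) ≤ 2. On the other hand G contains the 3-clique {0, 1, 2}. A clique must lie in a single bag of any decomposition, so no decomposition can have width below 2. Combining the bounds, tw(G) = 2.

2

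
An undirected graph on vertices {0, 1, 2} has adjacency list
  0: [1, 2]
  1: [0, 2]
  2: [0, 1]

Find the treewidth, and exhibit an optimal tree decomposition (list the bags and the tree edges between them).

Treewidth 2.
One optimal decomposition is:
Bags: B1 = {0, 1, 2}
Tree: (single bag)

A single bag containing all 3 vertices is trivially a valid decomposition of width 2. On the other hand G contains the 3-clique {0, 1, 2}. A clique must lie in a single bag of any decomposition, so no decomposition can have width below 2. Combining the bounds, tw(G) = 2.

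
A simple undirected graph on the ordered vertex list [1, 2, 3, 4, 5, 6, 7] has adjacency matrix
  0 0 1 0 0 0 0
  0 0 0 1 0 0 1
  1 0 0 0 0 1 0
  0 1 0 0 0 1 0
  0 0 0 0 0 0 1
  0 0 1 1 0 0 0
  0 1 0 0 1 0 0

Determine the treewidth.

1

A width-1 tree decomposition is:
Bags: B1 = {5, 7}  B2 = {2, 7}  B3 = {2, 4}  B4 = {4, 6}  B5 = {3, 6}  B6 = {1, 3}
Tree: B1–B2, B2–B3, B3–B4, B4–B5, B5–B6
Every bag has size at most 2, so the width is 2 − 1 = 1 and tw(G) ≤ 1. Any graph with an edge has treewidth ≥ 1, and G has the edge 5–7. Combining the bounds, tw(G) = 1.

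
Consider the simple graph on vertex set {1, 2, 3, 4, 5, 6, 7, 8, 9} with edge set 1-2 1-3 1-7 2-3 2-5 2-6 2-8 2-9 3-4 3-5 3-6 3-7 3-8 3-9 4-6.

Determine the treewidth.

2

A width-2 tree decomposition is:
Bags: B1 = {1, 2, 3}  B2 = {1, 3, 7}  B3 = {2, 3, 9}  B4 = {2, 3, 6}  B5 = {2, 3, 5}  B6 = {3, 4, 6}  B7 = {2, 3, 8}
Tree: B1–B2, B1–B3, B1–B4, B1–B5, B4–B6, B1–B7
The largest bag has 3 vertices, giving width 2; this decomposition certifies tw(G) ≤ 2. On the other hand G contains the 3-clique {1, 2, 3}. A clique must lie in a single bag of any decomposition, so no decomposition can have width below 2. Therefore the treewidth is 2.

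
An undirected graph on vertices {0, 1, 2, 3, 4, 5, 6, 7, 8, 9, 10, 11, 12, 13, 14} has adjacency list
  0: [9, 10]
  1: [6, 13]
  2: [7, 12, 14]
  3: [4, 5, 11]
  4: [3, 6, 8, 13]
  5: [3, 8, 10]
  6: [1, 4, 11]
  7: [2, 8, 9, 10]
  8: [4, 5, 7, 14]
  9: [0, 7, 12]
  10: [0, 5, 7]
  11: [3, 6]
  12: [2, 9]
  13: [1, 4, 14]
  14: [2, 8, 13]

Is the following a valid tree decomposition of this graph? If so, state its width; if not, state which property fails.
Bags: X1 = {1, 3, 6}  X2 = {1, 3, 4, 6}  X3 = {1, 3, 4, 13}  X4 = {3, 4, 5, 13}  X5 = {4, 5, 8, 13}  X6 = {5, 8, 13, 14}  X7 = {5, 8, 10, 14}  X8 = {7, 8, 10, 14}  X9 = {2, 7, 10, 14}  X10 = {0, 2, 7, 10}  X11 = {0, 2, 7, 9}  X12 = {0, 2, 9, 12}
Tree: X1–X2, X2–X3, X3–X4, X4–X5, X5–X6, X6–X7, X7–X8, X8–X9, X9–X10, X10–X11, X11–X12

No — vertex 11 appears in no bag.

A tree decomposition must satisfy three properties: every vertex lies in some bag; for every edge, both endpoints lie together in some bag; and for every vertex, the bags containing it form a connected subtree. Here vertex 11 appears in no bag, so the decomposition is invalid.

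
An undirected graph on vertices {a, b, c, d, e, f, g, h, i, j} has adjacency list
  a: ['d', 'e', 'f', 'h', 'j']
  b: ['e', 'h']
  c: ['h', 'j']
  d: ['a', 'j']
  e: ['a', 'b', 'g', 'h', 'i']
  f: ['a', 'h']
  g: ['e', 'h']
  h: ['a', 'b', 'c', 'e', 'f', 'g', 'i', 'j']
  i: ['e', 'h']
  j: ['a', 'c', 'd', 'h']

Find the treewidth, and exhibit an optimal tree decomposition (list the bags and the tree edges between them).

Every bag has size at most 3, so the width is 3 − 1 = 2 and tw(G) ≤ 2. On the other hand G contains the 3-clique {a, d, j}. A clique must lie in a single bag of any decomposition, so no decomposition can have width below 2. Hence tw(G) = 2 exactly.

Treewidth 2.
One optimal decomposition is:
Bags: B1 = {e, g, h}  B2 = {b, e, h}  B3 = {e, h, i}  B4 = {a, e, h}  B5 = {a, f, h}  B6 = {a, h, j}  B7 = {c, h, j}  B8 = {a, d, j}
Tree: B1–B2, B2–B3, B1–B4, B4–B5, B4–B6, B6–B7, B6–B8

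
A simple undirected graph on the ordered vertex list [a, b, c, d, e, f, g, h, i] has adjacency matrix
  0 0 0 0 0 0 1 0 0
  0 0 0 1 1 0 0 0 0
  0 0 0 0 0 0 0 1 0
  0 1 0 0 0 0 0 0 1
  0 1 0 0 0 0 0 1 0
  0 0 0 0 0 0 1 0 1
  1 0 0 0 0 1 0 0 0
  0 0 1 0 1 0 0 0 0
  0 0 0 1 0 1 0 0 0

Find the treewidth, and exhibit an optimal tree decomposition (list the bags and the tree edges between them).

Treewidth 1.
Bags: B1 = {c, h}  B2 = {e, h}  B3 = {b, e}  B4 = {b, d}  B5 = {d, i}  B6 = {f, i}  B7 = {f, g}  B8 = {a, g}
Tree: B1–B2, B2–B3, B3–B4, B4–B5, B5–B6, B6–B7, B7–B8

Every bag has size at most 2, so the width is 2 − 1 = 1 and tw(G) ≤ 1. G has an edge, so its treewidth is at least 1. Therefore the treewidth is 1.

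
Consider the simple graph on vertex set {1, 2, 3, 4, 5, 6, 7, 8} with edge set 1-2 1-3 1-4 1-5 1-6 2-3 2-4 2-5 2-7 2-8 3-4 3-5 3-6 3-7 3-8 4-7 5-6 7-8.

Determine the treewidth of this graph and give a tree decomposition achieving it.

Treewidth 3.
Bags: B1 = {2, 3, 4, 7}  B2 = {1, 2, 3, 4}  B3 = {1, 2, 3, 5}  B4 = {1, 3, 5, 6}  B5 = {2, 3, 7, 8}
Tree: B1–B2, B2–B3, B3–B4, B1–B5

The largest bag has 4 vertices, giving width 3; this decomposition certifies tw(G) ≤ 3. On the other hand G contains the 4-clique {2, 3, 7, 8}. A clique must lie in a single bag of any decomposition, so no decomposition can have width below 3. Therefore the treewidth is 3.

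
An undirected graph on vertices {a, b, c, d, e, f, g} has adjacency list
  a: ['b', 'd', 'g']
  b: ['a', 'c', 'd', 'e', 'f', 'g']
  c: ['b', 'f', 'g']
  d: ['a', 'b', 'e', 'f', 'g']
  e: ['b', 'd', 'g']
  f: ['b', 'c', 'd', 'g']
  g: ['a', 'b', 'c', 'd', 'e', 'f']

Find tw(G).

A width-3 tree decomposition is:
Bags: B1 = {b, d, e, g}  B2 = {b, d, f, g}  B3 = {b, c, f, g}  B4 = {a, b, d, g}
Tree: B1–B2, B2–B3, B2–B4
Every bag has size at most 4, so the width is 4 − 1 = 3 and tw(G) ≤ 3. For the lower bound, the 4 vertices {b, d, e, g} are pairwise adjacent, and any tree decomposition puts a clique entirely inside one bag — forcing width ≥ 3. Combining the bounds, tw(G) = 3.

3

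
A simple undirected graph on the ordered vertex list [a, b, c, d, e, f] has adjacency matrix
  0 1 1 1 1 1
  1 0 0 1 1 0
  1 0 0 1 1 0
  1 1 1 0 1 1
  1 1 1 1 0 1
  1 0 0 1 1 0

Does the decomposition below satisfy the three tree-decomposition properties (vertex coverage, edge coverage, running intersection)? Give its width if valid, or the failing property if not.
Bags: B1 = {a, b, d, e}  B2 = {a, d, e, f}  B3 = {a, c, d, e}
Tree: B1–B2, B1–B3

Every vertex of G appears in some bag (union = {a, b, c, d, e, f}); every edge is covered by a bag; and for each vertex v the set of bags containing v is connected in the bag tree. The decomposition is therefore valid. The largest bag has 4 vertices, so the width is 3.

Yes; width 3.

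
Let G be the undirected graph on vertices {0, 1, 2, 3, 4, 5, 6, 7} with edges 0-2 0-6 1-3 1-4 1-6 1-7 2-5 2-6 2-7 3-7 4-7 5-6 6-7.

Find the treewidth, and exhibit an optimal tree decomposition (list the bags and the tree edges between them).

Treewidth 2.
One such decomposition:
Bags: B1 = {1, 3, 7}  B2 = {1, 6, 7}  B3 = {2, 6, 7}  B4 = {0, 2, 6}  B5 = {2, 5, 6}  B6 = {1, 4, 7}
Tree: B1–B2, B2–B3, B3–B4, B3–B5, B2–B6

Each bag holds 3 vertices, so the decomposition has width 2, which upper-bounds the treewidth. On the other hand G contains the 3-clique {1, 3, 7}. A clique must lie in a single bag of any decomposition, so no decomposition can have width below 2. Combining the bounds, tw(G) = 2.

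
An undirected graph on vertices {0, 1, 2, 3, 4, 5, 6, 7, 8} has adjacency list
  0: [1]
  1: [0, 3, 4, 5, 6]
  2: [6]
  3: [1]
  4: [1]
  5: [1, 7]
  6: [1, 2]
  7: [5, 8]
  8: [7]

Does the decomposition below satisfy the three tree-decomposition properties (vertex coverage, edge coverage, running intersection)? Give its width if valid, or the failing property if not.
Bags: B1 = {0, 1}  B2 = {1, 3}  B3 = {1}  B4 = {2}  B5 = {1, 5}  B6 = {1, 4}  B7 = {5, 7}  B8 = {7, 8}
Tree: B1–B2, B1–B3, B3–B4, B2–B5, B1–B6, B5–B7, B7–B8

No — vertex 6 appears in no bag.

A tree decomposition must satisfy three properties: every vertex lies in some bag; for every edge, both endpoints lie together in some bag; and for every vertex, the bags containing it form a connected subtree. Here vertex 6 appears in no bag, so the decomposition is invalid.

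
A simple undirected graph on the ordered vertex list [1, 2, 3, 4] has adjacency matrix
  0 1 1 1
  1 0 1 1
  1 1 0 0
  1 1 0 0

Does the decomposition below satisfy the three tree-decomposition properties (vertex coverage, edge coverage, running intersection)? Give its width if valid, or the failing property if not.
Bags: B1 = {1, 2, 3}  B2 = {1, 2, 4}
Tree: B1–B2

Every vertex of G appears in some bag (union = {1, 2, 3, 4}); every edge is covered by a bag; and for each vertex v the set of bags containing v is connected in the bag tree. The decomposition is therefore valid. The largest bag has 3 vertices, so the width is 2.

Yes; width 2.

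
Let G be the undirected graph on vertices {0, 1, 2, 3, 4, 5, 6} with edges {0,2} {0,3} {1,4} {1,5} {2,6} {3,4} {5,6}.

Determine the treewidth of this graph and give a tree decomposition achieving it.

The largest bag has 3 vertices, giving width 2; this decomposition certifies tw(G) ≤ 2. For the lower bound, G contains the cycle 5–1–4–3–0–2–6–5, so G is not a forest; only forests have treewidth ≤ 1, hence tw(G) ≥ 2. Hence tw(G) = 2 exactly.

Treewidth 2.
One such decomposition:
Bags: B1 = {1, 4, 5}  B2 = {3, 4, 5}  B3 = {0, 3, 5}  B4 = {0, 2, 5}  B5 = {2, 5, 6}
Tree: B1–B2, B2–B3, B3–B4, B4–B5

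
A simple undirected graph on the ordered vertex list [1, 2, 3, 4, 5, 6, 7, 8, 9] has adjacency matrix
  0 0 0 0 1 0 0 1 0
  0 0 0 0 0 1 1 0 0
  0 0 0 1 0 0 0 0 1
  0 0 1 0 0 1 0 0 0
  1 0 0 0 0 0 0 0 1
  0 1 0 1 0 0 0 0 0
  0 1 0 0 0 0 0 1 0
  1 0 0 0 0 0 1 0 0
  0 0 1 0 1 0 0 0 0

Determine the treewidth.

A width-2 tree decomposition is:
Bags: B1 = {2, 6, 7}  B2 = {6, 7, 8}  B3 = {1, 6, 8}  B4 = {1, 5, 6}  B5 = {5, 6, 9}  B6 = {3, 6, 9}  B7 = {3, 4, 6}
Tree: B1–B2, B2–B3, B3–B4, B4–B5, B5–B6, B6–B7
Each bag holds 3 vertices, so the decomposition has width 2, which upper-bounds the treewidth. Since 6–2–7–8–1–5–9–3–4–6 is a cycle in G, G is not acyclic. Forests are exactly the graphs of treewidth ≤ 1, so tw(G) ≥ 2. Hence tw(G) = 2 exactly.

2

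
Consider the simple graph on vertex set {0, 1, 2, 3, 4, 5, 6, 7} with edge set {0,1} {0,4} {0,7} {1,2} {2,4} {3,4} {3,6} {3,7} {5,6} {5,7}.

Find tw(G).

2

A width-2 tree decomposition is:
Bags: B1 = {3, 5, 6}  B2 = {3, 5, 7}  B3 = {3, 4, 7}  B4 = {0, 4, 7}  B5 = {0, 2, 4}  B6 = {0, 1, 2}
Tree: B1–B2, B2–B3, B3–B4, B4–B5, B5–B6
Each bag holds 3 vertices, so the decomposition has width 2, which upper-bounds the treewidth. The edges 6–5–7–3–6 form a cycle, so G is not a tree and its treewidth is at least 2. Combining the bounds, tw(G) = 2.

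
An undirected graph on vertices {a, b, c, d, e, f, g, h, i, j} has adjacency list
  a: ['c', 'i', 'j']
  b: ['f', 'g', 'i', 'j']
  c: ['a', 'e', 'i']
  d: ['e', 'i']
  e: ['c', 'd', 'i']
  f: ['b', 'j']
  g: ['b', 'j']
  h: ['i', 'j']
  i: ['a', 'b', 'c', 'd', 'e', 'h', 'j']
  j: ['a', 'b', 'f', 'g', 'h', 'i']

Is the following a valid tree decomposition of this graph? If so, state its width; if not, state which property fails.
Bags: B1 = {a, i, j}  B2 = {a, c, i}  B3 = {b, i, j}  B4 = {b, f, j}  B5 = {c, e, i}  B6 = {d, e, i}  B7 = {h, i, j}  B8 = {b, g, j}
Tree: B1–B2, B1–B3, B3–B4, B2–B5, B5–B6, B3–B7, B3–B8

Yes; width 2.

Checking the three conditions: (i) the bags cover all of {a, b, c, d, e, f, g, h, i, j}; (ii) for each edge, some bag contains both endpoints; (iii) the bags containing any fixed vertex form a subtree. All hold, so the decomposition is valid with width 3 − 1 = 2.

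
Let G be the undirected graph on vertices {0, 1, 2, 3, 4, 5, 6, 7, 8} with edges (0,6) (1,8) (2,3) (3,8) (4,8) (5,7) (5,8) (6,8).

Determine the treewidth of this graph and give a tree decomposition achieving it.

Treewidth 1.
One optimal decomposition is:
Bags: B1 = {5, 8}  B2 = {3, 8}  B3 = {4, 8}  B4 = {5, 7}  B5 = {1, 8}  B6 = {2, 3}  B7 = {6, 8}  B8 = {0, 6}
Tree: B1–B2, B1–B3, B1–B4, B3–B5, B2–B6, B1–B7, B7–B8

The largest bag has 2 vertices, giving width 1; this decomposition certifies tw(G) ≤ 1. Since G has at least one edge (e.g. 8–5), it is not an edgeless graph, so tw(G) ≥ 1. Hence tw(G) = 1 exactly.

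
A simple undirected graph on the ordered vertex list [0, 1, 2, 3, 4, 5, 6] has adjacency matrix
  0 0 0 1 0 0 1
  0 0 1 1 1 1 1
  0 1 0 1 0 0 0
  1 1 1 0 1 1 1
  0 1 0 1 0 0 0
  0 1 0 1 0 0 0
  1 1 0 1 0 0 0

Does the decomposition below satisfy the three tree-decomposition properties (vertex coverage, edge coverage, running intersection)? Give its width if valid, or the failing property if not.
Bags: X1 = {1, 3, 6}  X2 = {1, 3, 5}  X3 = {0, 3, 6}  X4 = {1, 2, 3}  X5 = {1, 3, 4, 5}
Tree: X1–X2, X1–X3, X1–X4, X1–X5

No — bags containing vertex 5 are not connected in the tree.

A tree decomposition must satisfy three properties: every vertex lies in some bag; for every edge, both endpoints lie together in some bag; and for every vertex, the bags containing it form a connected subtree. Here bags containing vertex 5 are not connected in the tree, so the decomposition is invalid.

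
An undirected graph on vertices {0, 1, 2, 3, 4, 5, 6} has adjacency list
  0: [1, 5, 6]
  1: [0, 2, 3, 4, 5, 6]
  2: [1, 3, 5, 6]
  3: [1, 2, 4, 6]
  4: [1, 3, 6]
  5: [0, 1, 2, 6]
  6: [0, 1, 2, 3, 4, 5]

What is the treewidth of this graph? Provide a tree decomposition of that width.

Each bag holds 4 vertices, so the decomposition has width 3, which upper-bounds the treewidth. On the other hand G contains the 4-clique {0, 1, 5, 6}. A clique must lie in a single bag of any decomposition, so no decomposition can have width below 3. Hence tw(G) = 3 exactly.

Treewidth 3.
One optimal decomposition is:
Bags: B1 = {1, 2, 3, 6}  B2 = {1, 3, 4, 6}  B3 = {1, 2, 5, 6}  B4 = {0, 1, 5, 6}
Tree: B1–B2, B1–B3, B3–B4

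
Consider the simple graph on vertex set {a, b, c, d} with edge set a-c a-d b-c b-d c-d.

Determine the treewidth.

A width-2 tree decomposition is:
Bags: B1 = {a, c, d}  B2 = {b, c, d}
Tree: B1–B2
The largest bag has 3 vertices, giving width 2; this decomposition certifies tw(G) ≤ 2. Conversely, {a, c, d} is a clique of size 3, and the vertices of any clique must share a bag in every tree decomposition; so some bag has ≥ 3 vertices and tw(G) ≥ 2. The upper and lower bounds meet at 2, so that is the treewidth.

2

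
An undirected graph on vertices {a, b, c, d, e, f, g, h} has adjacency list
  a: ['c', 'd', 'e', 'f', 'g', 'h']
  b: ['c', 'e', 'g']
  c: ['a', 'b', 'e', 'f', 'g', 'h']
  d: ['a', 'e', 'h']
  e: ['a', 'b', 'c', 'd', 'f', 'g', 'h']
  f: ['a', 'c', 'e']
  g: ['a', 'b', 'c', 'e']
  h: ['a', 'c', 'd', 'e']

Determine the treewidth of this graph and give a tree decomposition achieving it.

Every bag has size at most 4, so the width is 4 − 1 = 3 and tw(G) ≤ 3. On the other hand G contains the 4-clique {a, d, e, h}. A clique must lie in a single bag of any decomposition, so no decomposition can have width below 3. Therefore the treewidth is 3.

Treewidth 3.
One optimal decomposition is:
Bags: B1 = {b, c, e, g}  B2 = {a, c, e, g}  B3 = {a, c, e, h}  B4 = {a, d, e, h}  B5 = {a, c, e, f}
Tree: B1–B2, B2–B3, B3–B4, B3–B5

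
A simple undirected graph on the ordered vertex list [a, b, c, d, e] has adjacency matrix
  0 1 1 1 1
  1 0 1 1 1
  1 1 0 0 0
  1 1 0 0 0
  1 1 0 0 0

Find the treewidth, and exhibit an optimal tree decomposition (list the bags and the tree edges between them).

Treewidth 2.
One optimal decomposition is:
Bags: B1 = {a, b, d}  B2 = {a, b, c}  B3 = {a, b, e}
Tree: B1–B2, B2–B3

The largest bag has 3 vertices, giving width 2; this decomposition certifies tw(G) ≤ 2. Conversely, {a, b, d} is a clique of size 3, and the vertices of any clique must share a bag in every tree decomposition; so some bag has ≥ 3 vertices and tw(G) ≥ 2. The upper and lower bounds meet at 2, so that is the treewidth.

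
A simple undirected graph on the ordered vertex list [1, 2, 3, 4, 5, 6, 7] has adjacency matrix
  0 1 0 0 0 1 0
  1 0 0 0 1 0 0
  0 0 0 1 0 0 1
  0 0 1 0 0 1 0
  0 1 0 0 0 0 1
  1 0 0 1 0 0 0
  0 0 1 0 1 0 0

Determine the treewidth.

2

A width-2 tree decomposition is:
Bags: B1 = {2, 5, 7}  B2 = {2, 3, 7}  B3 = {2, 3, 4}  B4 = {2, 4, 6}  B5 = {1, 2, 6}
Tree: B1–B2, B2–B3, B3–B4, B4–B5
Each bag holds 3 vertices, so the decomposition has width 2, which upper-bounds the treewidth. For the lower bound, G contains the cycle 2–5–7–3–4–6–1–2, so G is not a forest; only forests have treewidth ≤ 1, hence tw(G) ≥ 2. The upper and lower bounds meet at 2, so that is the treewidth.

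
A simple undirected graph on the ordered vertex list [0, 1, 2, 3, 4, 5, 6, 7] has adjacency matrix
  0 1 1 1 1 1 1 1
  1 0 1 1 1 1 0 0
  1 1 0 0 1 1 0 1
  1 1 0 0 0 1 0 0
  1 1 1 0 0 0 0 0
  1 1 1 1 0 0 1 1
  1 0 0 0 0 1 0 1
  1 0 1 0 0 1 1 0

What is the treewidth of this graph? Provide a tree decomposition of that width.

Treewidth 3.
One optimal decomposition is:
Bags: B1 = {0, 1, 3, 5}  B2 = {0, 1, 2, 5}  B3 = {0, 2, 5, 7}  B4 = {0, 5, 6, 7}  B5 = {0, 1, 2, 4}
Tree: B1–B2, B2–B3, B3–B4, B2–B5

Each bag holds 4 vertices, so the decomposition has width 3, which upper-bounds the treewidth. On the other hand G contains the 4-clique {0, 1, 2, 4}. A clique must lie in a single bag of any decomposition, so no decomposition can have width below 3. The upper and lower bounds meet at 3, so that is the treewidth.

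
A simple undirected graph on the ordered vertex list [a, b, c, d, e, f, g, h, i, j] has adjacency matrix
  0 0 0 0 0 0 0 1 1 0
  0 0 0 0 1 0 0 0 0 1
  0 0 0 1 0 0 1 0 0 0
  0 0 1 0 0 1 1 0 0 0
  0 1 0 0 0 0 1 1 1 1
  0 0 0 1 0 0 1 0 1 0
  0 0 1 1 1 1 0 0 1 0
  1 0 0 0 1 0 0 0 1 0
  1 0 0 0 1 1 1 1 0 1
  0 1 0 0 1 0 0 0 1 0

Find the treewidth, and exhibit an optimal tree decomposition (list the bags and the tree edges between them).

The largest bag has 3 vertices, giving width 2; this decomposition certifies tw(G) ≤ 2. Conversely, {c, d, g} is a clique of size 3, and the vertices of any clique must share a bag in every tree decomposition; so some bag has ≥ 3 vertices and tw(G) ≥ 2. The upper and lower bounds meet at 2, so that is the treewidth.

Treewidth 2.
One optimal decomposition is:
Bags: B1 = {f, g, i}  B2 = {e, g, i}  B3 = {d, f, g}  B4 = {e, i, j}  B5 = {e, h, i}  B6 = {b, e, j}  B7 = {a, h, i}  B8 = {c, d, g}
Tree: B1–B2, B1–B3, B2–B4, B2–B5, B4–B6, B5–B7, B3–B8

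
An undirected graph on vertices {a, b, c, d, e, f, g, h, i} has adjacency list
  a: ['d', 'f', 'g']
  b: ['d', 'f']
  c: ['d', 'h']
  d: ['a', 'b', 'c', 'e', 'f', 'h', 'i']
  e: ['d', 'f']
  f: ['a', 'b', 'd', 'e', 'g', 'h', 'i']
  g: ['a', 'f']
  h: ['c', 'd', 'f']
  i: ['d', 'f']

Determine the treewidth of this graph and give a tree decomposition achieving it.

The largest bag has 3 vertices, giving width 2; this decomposition certifies tw(G) ≤ 2. Conversely, {c, d, h} is a clique of size 3, and the vertices of any clique must share a bag in every tree decomposition; so some bag has ≥ 3 vertices and tw(G) ≥ 2. Therefore the treewidth is 2.

Treewidth 2.
Bags: B1 = {d, f, h}  B2 = {c, d, h}  B3 = {b, d, f}  B4 = {d, e, f}  B5 = {a, d, f}  B6 = {a, f, g}  B7 = {d, f, i}
Tree: B1–B2, B1–B3, B1–B4, B4–B5, B5–B6, B3–B7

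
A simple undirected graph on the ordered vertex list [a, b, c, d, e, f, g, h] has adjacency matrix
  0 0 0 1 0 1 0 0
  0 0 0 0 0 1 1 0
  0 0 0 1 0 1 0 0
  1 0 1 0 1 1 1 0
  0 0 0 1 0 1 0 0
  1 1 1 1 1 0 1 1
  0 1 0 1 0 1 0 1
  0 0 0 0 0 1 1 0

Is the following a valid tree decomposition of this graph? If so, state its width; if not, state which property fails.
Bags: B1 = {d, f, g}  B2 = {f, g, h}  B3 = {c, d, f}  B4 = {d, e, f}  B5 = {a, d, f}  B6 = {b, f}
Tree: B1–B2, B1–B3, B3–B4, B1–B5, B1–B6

No — edge (g,b) lies in no bag.

A tree decomposition must satisfy three properties: every vertex lies in some bag; for every edge, both endpoints lie together in some bag; and for every vertex, the bags containing it form a connected subtree. Here edge (g,b) lies in no bag, so the decomposition is invalid.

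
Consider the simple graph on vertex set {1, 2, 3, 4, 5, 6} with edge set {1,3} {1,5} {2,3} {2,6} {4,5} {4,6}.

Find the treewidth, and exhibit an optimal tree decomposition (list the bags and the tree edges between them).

Treewidth 2.
Bags: B1 = {1, 3, 5}  B2 = {2, 3, 5}  B3 = {2, 5, 6}  B4 = {4, 5, 6}
Tree: B1–B2, B2–B3, B3–B4

Each bag holds 3 vertices, so the decomposition has width 2, which upper-bounds the treewidth. The edges 5–1–3–2–6–4–5 form a cycle, so G is not a tree and its treewidth is at least 2. The upper and lower bounds meet at 2, so that is the treewidth.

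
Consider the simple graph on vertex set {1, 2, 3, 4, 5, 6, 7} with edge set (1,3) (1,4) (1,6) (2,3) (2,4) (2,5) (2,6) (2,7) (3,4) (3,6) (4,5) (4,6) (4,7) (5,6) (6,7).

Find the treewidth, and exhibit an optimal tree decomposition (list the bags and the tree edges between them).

Treewidth 3.
One optimal decomposition is:
Bags: B1 = {2, 4, 5, 6}  B2 = {2, 3, 4, 6}  B3 = {1, 3, 4, 6}  B4 = {2, 4, 6, 7}
Tree: B1–B2, B2–B3, B2–B4

Each bag holds 4 vertices, so the decomposition has width 3, which upper-bounds the treewidth. For the lower bound, the 4 vertices {1, 3, 4, 6} are pairwise adjacent, and any tree decomposition puts a clique entirely inside one bag — forcing width ≥ 3. Therefore the treewidth is 3.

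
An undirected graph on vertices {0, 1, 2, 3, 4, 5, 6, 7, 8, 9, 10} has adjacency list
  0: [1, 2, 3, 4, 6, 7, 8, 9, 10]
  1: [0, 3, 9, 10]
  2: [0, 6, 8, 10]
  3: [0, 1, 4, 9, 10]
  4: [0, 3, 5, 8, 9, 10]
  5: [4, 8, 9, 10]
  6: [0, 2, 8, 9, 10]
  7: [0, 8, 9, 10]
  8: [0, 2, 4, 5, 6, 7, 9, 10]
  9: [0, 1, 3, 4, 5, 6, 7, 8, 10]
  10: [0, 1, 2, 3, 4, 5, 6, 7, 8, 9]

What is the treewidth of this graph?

4

A width-4 tree decomposition is:
Bags: B1 = {0, 4, 8, 9, 10}  B2 = {0, 7, 8, 9, 10}  B3 = {0, 6, 8, 9, 10}  B4 = {4, 5, 8, 9, 10}  B5 = {0, 3, 4, 9, 10}  B6 = {0, 1, 3, 9, 10}  B7 = {0, 2, 6, 8, 10}
Tree: B1–B2, B2–B3, B1–B4, B1–B5, B5–B6, B3–B7
Every bag has size at most 5, so the width is 5 − 1 = 4 and tw(G) ≤ 4. For the lower bound, the 5 vertices {0, 4, 8, 9, 10} are pairwise adjacent, and any tree decomposition puts a clique entirely inside one bag — forcing width ≥ 4. Combining the bounds, tw(G) = 4.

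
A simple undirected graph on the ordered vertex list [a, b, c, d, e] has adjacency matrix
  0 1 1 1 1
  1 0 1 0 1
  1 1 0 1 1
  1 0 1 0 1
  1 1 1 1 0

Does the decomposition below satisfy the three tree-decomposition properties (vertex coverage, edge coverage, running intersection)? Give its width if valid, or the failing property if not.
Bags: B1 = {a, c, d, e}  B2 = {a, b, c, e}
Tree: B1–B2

Every vertex of G appears in some bag (union = {a, b, c, d, e}); every edge is covered by a bag; and for each vertex v the set of bags containing v is connected in the bag tree. The decomposition is therefore valid. The largest bag has 4 vertices, so the width is 3.

Yes; width 3.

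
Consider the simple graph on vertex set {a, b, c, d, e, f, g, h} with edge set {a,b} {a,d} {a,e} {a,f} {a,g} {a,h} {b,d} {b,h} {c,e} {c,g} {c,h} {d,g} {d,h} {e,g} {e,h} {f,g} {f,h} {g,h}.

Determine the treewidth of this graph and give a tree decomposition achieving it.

Treewidth 3.
One such decomposition:
Bags: B1 = {a, f, g, h}  B2 = {a, d, g, h}  B3 = {a, e, g, h}  B4 = {a, b, d, h}  B5 = {c, e, g, h}
Tree: B1–B2, B2–B3, B2–B4, B3–B5

Every bag has size at most 4, so the width is 4 − 1 = 3 and tw(G) ≤ 3. Conversely, {c, e, g, h} is a clique of size 4, and the vertices of any clique must share a bag in every tree decomposition; so some bag has ≥ 4 vertices and tw(G) ≥ 3. Therefore the treewidth is 3.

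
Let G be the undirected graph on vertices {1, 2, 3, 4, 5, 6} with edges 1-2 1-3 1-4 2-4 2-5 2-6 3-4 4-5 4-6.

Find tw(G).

2

A width-2 tree decomposition is:
Bags: B1 = {2, 4, 5}  B2 = {2, 4, 6}  B3 = {1, 2, 4}  B4 = {1, 3, 4}
Tree: B1–B2, B1–B3, B3–B4
Each bag holds 3 vertices, so the decomposition has width 2, which upper-bounds the treewidth. For the lower bound, the 3 vertices {1, 2, 4} are pairwise adjacent, and any tree decomposition puts a clique entirely inside one bag — forcing width ≥ 2. Hence tw(G) = 2 exactly.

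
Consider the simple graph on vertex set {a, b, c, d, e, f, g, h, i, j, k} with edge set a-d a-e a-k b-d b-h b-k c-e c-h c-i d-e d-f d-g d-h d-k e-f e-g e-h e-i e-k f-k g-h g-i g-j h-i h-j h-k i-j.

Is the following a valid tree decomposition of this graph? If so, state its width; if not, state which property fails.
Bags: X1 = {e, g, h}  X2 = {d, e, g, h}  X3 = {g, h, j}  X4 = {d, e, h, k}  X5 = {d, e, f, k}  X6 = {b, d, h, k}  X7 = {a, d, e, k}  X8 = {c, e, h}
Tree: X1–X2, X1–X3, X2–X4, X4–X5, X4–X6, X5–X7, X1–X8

A tree decomposition must satisfy three properties: every vertex lies in some bag; for every edge, both endpoints lie together in some bag; and for every vertex, the bags containing it form a connected subtree. Here vertex i appears in no bag, so the decomposition is invalid.

No — vertex i appears in no bag.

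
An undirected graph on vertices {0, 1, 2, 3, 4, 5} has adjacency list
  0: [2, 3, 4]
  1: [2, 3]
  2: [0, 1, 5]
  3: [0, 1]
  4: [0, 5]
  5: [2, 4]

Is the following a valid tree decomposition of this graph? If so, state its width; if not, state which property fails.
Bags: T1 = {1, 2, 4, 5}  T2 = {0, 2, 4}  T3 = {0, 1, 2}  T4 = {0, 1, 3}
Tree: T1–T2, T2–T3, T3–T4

A tree decomposition must satisfy three properties: every vertex lies in some bag; for every edge, both endpoints lie together in some bag; and for every vertex, the bags containing it form a connected subtree. Here bags containing vertex 1 are not connected in the tree, so the decomposition is invalid.

No — bags containing vertex 1 are not connected in the tree.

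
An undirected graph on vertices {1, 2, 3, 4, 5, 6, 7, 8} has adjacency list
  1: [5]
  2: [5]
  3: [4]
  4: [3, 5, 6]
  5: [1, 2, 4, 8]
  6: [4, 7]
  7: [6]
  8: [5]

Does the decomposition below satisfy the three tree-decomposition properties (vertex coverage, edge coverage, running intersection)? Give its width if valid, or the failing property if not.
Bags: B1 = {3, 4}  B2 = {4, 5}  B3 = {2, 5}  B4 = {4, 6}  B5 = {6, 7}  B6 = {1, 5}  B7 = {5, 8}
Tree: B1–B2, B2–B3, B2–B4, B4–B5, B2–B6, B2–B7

Every vertex of G appears in some bag (union = {1, 2, 3, 4, 5, 6, 7, 8}); every edge is covered by a bag; and for each vertex v the set of bags containing v is connected in the bag tree. The decomposition is therefore valid. The largest bag has 2 vertices, so the width is 1.

Yes; width 1.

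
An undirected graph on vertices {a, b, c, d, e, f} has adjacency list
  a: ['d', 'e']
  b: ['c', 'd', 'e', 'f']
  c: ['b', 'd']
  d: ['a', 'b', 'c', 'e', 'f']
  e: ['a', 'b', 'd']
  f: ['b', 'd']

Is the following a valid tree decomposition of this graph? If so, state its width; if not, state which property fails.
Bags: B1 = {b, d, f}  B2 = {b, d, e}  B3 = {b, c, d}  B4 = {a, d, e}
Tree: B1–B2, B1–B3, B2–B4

Yes; width 2.

Checking the three conditions: (i) the bags cover all of {a, b, c, d, e, f}; (ii) for each edge, some bag contains both endpoints; (iii) the bags containing any fixed vertex form a subtree. All hold, so the decomposition is valid with width 3 − 1 = 2.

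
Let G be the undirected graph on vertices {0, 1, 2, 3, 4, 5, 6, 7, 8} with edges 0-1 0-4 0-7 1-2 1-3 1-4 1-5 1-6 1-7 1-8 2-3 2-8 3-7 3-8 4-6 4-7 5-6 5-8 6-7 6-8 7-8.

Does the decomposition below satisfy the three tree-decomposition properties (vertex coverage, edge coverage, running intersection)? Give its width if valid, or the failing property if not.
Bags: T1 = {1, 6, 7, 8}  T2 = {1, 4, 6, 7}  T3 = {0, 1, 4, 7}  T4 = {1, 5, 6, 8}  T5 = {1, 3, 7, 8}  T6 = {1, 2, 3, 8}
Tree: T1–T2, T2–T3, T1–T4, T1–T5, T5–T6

Vertex coverage: the bags together contain {0, 1, 2, 3, 4, 5, 6, 7, 8}, the full vertex set. Edge coverage: each edge of G has both endpoints in at least one bag. Running intersection: for every vertex, the bags containing it form a connected subtree. All three properties hold, so this is a valid tree decomposition of width max|bag| − 1 = 3, and hence tw(G) ≤ 3.

Yes; width 3.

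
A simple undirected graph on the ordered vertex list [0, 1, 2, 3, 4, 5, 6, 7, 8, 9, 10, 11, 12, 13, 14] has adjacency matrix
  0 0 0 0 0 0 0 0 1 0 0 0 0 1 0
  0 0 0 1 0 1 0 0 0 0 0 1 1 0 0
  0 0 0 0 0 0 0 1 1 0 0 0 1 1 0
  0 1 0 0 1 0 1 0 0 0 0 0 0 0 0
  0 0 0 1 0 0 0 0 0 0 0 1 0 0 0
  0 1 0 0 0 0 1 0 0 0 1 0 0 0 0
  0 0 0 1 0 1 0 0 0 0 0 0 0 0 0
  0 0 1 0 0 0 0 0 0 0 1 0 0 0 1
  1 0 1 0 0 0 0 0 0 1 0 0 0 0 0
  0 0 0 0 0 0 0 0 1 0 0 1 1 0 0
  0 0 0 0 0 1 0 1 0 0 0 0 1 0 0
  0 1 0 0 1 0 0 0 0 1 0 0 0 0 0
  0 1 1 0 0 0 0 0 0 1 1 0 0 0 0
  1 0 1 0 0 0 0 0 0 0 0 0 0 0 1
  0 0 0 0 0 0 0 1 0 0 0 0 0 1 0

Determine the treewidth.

3

A width-3 tree decomposition is:
Bags: B1 = {3, 4, 6, 11}  B2 = {1, 3, 6, 11}  B3 = {1, 5, 6, 11}  B4 = {1, 5, 9, 11}  B5 = {1, 5, 9, 12}  B6 = {5, 9, 10, 12}  B7 = {8, 9, 10, 12}  B8 = {2, 8, 10, 12}  B9 = {2, 7, 8, 10}  B10 = {0, 2, 7, 8}  B11 = {0, 2, 7, 13}  B12 = {0, 7, 13, 14}
Tree: B1–B2, B2–B3, B3–B4, B4–B5, B5–B6, B6–B7, B7–B8, B8–B9, B9–B10, B10–B11, B11–B12
The largest bag has 4 vertices, giving width 3; this decomposition certifies tw(G) ≤ 3. For the lower bound: the 4 vertex sets {3,4,6}, {11}, {1}, {5,9,10,12} are disjoint, each induces a connected subgraph, and every pair is joined by at least one edge of G. Contracting each set to a single vertex therefore yields K_{4} as a minor, and since treewidth is minor-monotone, tw(G) ≥ tw(K_{4}) = 3. Therefore the treewidth is 3.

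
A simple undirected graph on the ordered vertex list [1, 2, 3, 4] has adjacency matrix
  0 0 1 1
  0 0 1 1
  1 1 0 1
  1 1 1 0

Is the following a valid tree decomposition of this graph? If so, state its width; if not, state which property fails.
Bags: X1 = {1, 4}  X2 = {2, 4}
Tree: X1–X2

A tree decomposition must satisfy three properties: every vertex lies in some bag; for every edge, both endpoints lie together in some bag; and for every vertex, the bags containing it form a connected subtree. Here vertex 3 appears in no bag, so the decomposition is invalid.

No — vertex 3 appears in no bag.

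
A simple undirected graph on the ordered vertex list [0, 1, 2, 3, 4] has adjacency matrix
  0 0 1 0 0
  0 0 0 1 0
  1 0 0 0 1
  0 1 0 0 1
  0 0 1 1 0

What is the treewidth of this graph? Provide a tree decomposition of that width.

Every bag has size at most 2, so the width is 2 − 1 = 1 and tw(G) ≤ 1. G has an edge, so its treewidth is at least 1. Hence tw(G) = 1 exactly.

Treewidth 1.
One such decomposition:
Bags: B1 = {1, 3}  B2 = {3, 4}  B3 = {2, 4}  B4 = {0, 2}
Tree: B1–B2, B2–B3, B3–B4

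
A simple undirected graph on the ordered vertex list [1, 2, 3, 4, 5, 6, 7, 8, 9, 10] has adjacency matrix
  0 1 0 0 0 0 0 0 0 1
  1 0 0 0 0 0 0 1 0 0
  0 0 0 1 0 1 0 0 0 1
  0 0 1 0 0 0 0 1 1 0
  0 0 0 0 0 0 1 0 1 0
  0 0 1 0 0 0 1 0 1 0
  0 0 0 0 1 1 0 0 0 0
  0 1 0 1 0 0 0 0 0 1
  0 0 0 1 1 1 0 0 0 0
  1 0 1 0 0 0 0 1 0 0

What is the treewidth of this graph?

2

A width-2 tree decomposition is:
Bags: B1 = {1, 2, 10}  B2 = {2, 8, 10}  B3 = {3, 8, 10}  B4 = {3, 4, 8}  B5 = {3, 4, 6}  B6 = {4, 6, 9}  B7 = {6, 7, 9}  B8 = {5, 7, 9}
Tree: B1–B2, B2–B3, B3–B4, B4–B5, B5–B6, B6–B7, B7–B8
The largest bag has 3 vertices, giving width 2; this decomposition certifies tw(G) ≤ 2. The edges 1–2–8–10–1 form a cycle, so G is not a tree and its treewidth is at least 2. Therefore the treewidth is 2.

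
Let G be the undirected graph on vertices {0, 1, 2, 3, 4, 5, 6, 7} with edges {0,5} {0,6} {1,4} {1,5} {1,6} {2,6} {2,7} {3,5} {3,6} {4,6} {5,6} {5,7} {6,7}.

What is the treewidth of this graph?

A width-2 tree decomposition is:
Bags: B1 = {2, 6, 7}  B2 = {5, 6, 7}  B3 = {0, 5, 6}  B4 = {1, 5, 6}  B5 = {3, 5, 6}  B6 = {1, 4, 6}
Tree: B1–B2, B2–B3, B2–B4, B4–B5, B4–B6
Every bag has size at most 3, so the width is 3 − 1 = 2 and tw(G) ≤ 2. For the lower bound, the 3 vertices {2, 6, 7} are pairwise adjacent, and any tree decomposition puts a clique entirely inside one bag — forcing width ≥ 2. The upper and lower bounds meet at 2, so that is the treewidth.

2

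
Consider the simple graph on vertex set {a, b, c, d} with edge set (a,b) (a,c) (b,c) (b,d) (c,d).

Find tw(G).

A width-2 tree decomposition is:
Bags: B1 = {a, b, c}  B2 = {b, c, d}
Tree: B1–B2
The largest bag has 3 vertices, giving width 2; this decomposition certifies tw(G) ≤ 2. Conversely, {b, c, d} is a clique of size 3, and the vertices of any clique must share a bag in every tree decomposition; so some bag has ≥ 3 vertices and tw(G) ≥ 2. Therefore the treewidth is 2.

2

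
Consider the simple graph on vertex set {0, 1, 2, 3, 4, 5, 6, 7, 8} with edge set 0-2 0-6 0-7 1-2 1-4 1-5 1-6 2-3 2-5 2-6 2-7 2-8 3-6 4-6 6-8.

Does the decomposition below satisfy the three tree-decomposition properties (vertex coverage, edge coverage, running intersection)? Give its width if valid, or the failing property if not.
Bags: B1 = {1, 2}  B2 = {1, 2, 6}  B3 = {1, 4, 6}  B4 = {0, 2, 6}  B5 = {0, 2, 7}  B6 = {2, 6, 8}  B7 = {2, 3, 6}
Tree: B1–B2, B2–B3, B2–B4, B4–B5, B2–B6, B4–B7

A tree decomposition must satisfy three properties: every vertex lies in some bag; for every edge, both endpoints lie together in some bag; and for every vertex, the bags containing it form a connected subtree. Here vertex 5 appears in no bag, so the decomposition is invalid.

No — vertex 5 appears in no bag.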